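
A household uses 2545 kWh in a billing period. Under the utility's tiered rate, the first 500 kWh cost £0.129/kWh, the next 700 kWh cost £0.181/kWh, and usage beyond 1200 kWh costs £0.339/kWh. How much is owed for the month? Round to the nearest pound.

£647

First 500 kWh × £0.129 = £64.50
Next 700 kWh × £0.181 = £126.70
Remaining 1345 kWh × £0.339 = £455.96
Total = £647.16 ≈ £647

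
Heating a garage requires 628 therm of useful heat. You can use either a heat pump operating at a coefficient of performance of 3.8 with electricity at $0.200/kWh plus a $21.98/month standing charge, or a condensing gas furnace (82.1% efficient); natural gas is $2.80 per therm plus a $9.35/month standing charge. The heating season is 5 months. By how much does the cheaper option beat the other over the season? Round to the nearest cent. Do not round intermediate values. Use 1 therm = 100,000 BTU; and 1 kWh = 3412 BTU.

$1109.91

Heat load = 628 therm × 100,000 = 62,800,000 BTU
Gas: input = 62,800,000 / 0.821 = 76,492,083 BTU = 764.9 therm → 764.9 × $2.80 = $2,141.78; + 5 × $9.35 standing = $2,188.53
Heat pump: 62,800,000 BTU / 3412 = 18,410 kWh heat; / 3.8 = 4,844 kWh in → × $0.200 = $968.72; + 5 × $21.98 standing = $1,078.62
Difference = |$2,188.53 − $1,078.62| = $1,109.91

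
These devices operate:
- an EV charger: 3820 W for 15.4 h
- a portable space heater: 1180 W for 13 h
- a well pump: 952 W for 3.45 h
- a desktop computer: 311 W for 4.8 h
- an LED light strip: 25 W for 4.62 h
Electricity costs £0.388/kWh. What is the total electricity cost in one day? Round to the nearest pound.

EV charger: 3820 W × 15.4 h = 58,828 Wh = 58.83 kWh
portable space heater: 1180 W × 13 h = 15,340 Wh = 15.34 kWh
well pump: 952 W × 3.45 h = 3,284 Wh = 3.284 kWh
desktop computer: 311 W × 4.8 h = 1,493 Wh = 1.493 kWh
LED light strip: 25 W × 4.62 h = 116 Wh = 0.1155 kWh
Total energy = 58.83 + 15.34 + 3.284 + 1.493 + 0.1155 = 79.06 kWh
Cost = 79.06 kWh × £0.388 = £30.68 ≈ £31

£31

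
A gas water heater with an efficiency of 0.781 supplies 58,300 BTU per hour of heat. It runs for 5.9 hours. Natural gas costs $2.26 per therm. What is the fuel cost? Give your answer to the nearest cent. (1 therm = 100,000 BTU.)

Heat delivered = 58,300 BTU/h × 5.9 h = 343,970 BTU
Gas input = 343,970 / 0.781 = 440,423 BTU
= 440,423 / 100,000 = 4.404 therm
Cost = 4.404 × $2.26/therm = $9.95

$9.95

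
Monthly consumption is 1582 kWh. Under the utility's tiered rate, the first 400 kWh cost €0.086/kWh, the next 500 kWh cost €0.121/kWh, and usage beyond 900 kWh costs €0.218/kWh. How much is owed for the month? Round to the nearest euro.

First 400 kWh × €0.086 = €34.40
Next 500 kWh × €0.121 = €60.50
Remaining 682 kWh × €0.218 = €148.68
Total = €243.58 ≈ €244

€244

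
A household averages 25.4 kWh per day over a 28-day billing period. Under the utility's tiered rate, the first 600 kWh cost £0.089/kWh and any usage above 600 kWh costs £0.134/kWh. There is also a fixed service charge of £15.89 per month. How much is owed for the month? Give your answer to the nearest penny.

£84.19

Usage = 25.4 kWh/day × 28 days = 711.2 kWh
First 600 kWh × £0.089 = £53.40
Remaining 111.2 kWh × £0.134 = £14.90
Energy charge = £68.30; + service £15.89 = £84.19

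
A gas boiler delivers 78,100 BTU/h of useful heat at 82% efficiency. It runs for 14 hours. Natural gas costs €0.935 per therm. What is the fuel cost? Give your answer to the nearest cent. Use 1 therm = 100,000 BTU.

€12.47

Heat delivered = 78,100 BTU/h × 14 h = 1,093,400 BTU
Gas input = 1,093,400 / 0.82 = 1,333,415 BTU
= 1,333,415 / 100,000 = 13.33 therm
Cost = 13.33 × €0.935/therm = €12.47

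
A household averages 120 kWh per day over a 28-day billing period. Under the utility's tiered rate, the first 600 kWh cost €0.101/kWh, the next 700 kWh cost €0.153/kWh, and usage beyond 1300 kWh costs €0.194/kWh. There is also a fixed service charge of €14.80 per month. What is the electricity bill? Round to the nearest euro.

€582

Usage = 120 kWh/day × 28 days = 3360 kWh
First 600 kWh × €0.101 = €60.60
Next 700 kWh × €0.153 = €107.10
Remaining 2060 kWh × €0.194 = €399.64
Energy charge = €567.34; + service €14.80 = €582.14 ≈ €582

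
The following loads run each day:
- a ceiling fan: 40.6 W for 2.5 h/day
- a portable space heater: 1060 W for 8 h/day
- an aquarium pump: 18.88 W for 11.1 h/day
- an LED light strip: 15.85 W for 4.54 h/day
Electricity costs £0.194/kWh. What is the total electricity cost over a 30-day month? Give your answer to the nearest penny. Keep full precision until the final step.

£51.58

ceiling fan: 40.6 W × 2.5 h × 30 d = 3,045 Wh = 3.045 kWh
portable space heater: 1060 W × 8 h × 30 d = 254,400 Wh = 254.4 kWh
aquarium pump: 18.88 W × 11.1 h × 30 d = 6,287 Wh = 6.287 kWh
LED light strip: 15.85 W × 4.54 h × 30 d = 2,159 Wh = 2.159 kWh
Total energy = 3.045 + 254.4 + 6.287 + 2.159 = 265.9 kWh
Cost = 265.9 kWh × £0.194 = £51.58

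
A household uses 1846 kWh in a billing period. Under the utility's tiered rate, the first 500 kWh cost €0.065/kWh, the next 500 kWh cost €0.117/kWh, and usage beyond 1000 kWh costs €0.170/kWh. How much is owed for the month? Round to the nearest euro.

First 500 kWh × €0.065 = €32.50
Next 500 kWh × €0.117 = €58.50
Remaining 846 kWh × €0.170 = €143.82
Total = €234.82 ≈ €235

€235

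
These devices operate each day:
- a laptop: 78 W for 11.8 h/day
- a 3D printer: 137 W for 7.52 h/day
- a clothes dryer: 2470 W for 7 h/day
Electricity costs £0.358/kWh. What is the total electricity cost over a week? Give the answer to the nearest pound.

laptop: 78 W × 11.8 h × 7 d = 6,443 Wh = 6.443 kWh
3D printer: 137 W × 7.52 h × 7 d = 7,212 Wh = 7.212 kWh
clothes dryer: 2470 W × 7 h × 7 d = 121,030 Wh = 121 kWh
Total energy = 6.443 + 7.212 + 121 = 134.7 kWh
Cost = 134.7 kWh × £0.358 = £48.22 ≈ £48

£48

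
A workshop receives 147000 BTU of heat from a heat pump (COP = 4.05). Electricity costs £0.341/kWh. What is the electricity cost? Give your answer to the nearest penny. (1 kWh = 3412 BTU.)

Heat delivered = 147,000 BTU / 3412 = 43.08 kWh
Electrical input = 43.08 kWh / 4.05 = 10.64 kWh
Cost = 10.64 × £0.341/kWh = £3.63

£3.63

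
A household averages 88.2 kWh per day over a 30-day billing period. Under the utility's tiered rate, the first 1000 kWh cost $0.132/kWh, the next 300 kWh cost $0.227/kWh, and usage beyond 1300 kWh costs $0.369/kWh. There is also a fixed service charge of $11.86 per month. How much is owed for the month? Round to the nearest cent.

Usage = 88.2 kWh/day × 30 days = 2646 kWh
First 1000 kWh × $0.132 = $132.00
Next 300 kWh × $0.227 = $68.10
Remaining 1346 kWh × $0.369 = $496.67
Energy charge = $696.77; + service $11.86 = $708.63

$708.63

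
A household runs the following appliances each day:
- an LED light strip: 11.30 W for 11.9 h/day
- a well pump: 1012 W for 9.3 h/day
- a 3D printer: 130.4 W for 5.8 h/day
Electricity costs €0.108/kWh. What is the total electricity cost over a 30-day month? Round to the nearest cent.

LED light strip: 11.30 W × 11.9 h × 30 d = 4,034 Wh = 4.034 kWh
well pump: 1012 W × 9.3 h × 30 d = 282,348 Wh = 282.3 kWh
3D printer: 130.4 W × 5.8 h × 30 d = 22,690 Wh = 22.69 kWh
Total energy = 4.034 + 282.3 + 22.69 = 309.1 kWh
Cost = 309.1 kWh × €0.108 = €33.38

€33.38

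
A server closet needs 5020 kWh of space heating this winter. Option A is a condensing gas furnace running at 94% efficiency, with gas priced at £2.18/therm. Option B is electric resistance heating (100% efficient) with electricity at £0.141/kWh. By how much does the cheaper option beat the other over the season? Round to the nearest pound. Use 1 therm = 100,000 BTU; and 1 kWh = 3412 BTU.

Heat load = 5020 kWh × 3412 = 17,128,240 BTU
Gas: input = 17,128,240 / 0.94 = 18,221,532 BTU = 182.2 therm → 182.2 × £2.18 = £397.23
Electric: 17,128,240 BTU / 3412 = 5,020 kWh → × £0.141 = £707.82
Difference = |£397.23 − £707.82| = £310.59 ≈ £311

£311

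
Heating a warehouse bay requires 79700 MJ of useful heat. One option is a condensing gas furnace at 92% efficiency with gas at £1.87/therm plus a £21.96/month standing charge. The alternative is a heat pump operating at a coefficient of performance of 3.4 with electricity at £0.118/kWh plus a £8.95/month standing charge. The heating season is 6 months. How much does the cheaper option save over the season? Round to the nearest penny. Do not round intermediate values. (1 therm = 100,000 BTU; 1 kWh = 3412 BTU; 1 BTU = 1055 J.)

Heat load = 79700 MJ = 79,700,000,000 J / 1055 = 75,545,024 BTU
Gas: input = 75,545,024 / 0.92 = 82,114,156 BTU = 821.1 therm → 821.1 × £1.87 = £1,535.53; + 6 × £21.96 standing = £1,667.29
Heat pump: 75,545,024 BTU / 3412 = 22,140 kWh heat; / 3.4 = 6,512 kWh in → × £0.118 = £768.42; + 6 × £8.95 standing = £822.12
Difference = |£1,667.29 − £822.12| = £845.17

£845.17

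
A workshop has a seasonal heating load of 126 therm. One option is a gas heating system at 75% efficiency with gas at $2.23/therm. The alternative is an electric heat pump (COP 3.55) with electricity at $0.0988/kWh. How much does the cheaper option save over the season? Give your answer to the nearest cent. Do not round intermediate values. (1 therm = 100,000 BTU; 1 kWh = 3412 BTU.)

Heat load = 126 therm × 100,000 = 12,600,000 BTU
Gas: input = 12,600,000 / 0.75 = 16,800,000 BTU = 168 therm → 168 × $2.23 = $374.64
Heat pump: 12,600,000 BTU / 3412 = 3,693 kWh heat; / 3.55 = 1,040 kWh in → × $0.0988 = $102.78
Difference = |$374.64 − $102.78| = $271.86

$271.86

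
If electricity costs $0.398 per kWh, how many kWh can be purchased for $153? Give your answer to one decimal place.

384.4 kWh

$153 / $0.398 per kWh = 384.4 kWh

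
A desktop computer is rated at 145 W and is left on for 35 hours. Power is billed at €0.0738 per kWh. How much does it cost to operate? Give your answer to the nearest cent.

Energy = 145 W × 35 h = 5,075 Wh = 5.075 kWh
Cost = 5.075 kWh × €0.0738/kWh = €0.37

€0.37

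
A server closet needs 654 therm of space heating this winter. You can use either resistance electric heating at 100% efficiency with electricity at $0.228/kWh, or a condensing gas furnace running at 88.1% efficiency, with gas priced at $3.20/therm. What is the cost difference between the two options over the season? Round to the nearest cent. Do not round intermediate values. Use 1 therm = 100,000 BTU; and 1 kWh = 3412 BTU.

$1994.74

Heat load = 654 therm × 100,000 = 65,400,000 BTU
Gas: input = 65,400,000 / 0.881 = 74,233,825 BTU = 742.3 therm → 742.3 × $3.20 = $2,375.48
Electric: 65,400,000 BTU / 3412 = 19,170 kWh → × $0.228 = $4,370.22
Difference = |$2,375.48 − $4,370.22| = $1,994.74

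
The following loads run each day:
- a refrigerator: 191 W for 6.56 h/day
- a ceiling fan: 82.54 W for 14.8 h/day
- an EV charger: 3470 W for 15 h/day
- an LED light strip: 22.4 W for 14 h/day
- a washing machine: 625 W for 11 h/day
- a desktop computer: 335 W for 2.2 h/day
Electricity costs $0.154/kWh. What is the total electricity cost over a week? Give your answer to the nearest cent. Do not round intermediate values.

$67.32

refrigerator: 191 W × 6.56 h × 7 d = 8,771 Wh = 8.771 kWh
ceiling fan: 82.54 W × 14.8 h × 7 d = 8,551 Wh = 8.551 kWh
EV charger: 3470 W × 15 h × 7 d = 364,350 Wh = 364.4 kWh
LED light strip: 22.4 W × 14 h × 7 d = 2,195 Wh = 2.195 kWh
washing machine: 625 W × 11 h × 7 d = 48,125 Wh = 48.12 kWh
desktop computer: 335 W × 2.2 h × 7 d = 5,159 Wh = 5.159 kWh
Total energy = 8.771 + 8.551 + 364.4 + 2.195 + 48.12 + 5.159 = 437.2 kWh
Cost = 437.2 kWh × $0.154 = $67.32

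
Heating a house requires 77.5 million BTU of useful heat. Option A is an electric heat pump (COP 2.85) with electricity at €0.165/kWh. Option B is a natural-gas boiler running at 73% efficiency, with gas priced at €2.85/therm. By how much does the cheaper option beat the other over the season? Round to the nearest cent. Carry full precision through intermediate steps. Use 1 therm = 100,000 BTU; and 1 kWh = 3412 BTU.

Heat load = 77.5 × 10⁶ BTU = 77,500,000 BTU
Gas: input = 77,500,000 / 0.730 = 106,164,384 BTU = 1,062 therm → 1,062 × €2.85 = €3,025.68
Heat pump: 77,500,000 BTU / 3412 = 22,710 kWh heat; / 2.85 = 7,970 kWh in → × €0.165 = €1,315.02
Difference = |€3,025.68 − €1,315.02| = €1,710.67

€1710.67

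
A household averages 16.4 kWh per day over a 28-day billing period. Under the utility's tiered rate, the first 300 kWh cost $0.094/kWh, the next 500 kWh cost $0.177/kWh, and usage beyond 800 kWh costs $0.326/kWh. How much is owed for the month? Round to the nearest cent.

Usage = 16.4 kWh/day × 28 days = 459.2 kWh
First 300 kWh × $0.094 = $28.20
Next 159.2 kWh × $0.177 = $28.18
Remaining tier: 0 kWh (not reached)
Total = $56.38

$56.38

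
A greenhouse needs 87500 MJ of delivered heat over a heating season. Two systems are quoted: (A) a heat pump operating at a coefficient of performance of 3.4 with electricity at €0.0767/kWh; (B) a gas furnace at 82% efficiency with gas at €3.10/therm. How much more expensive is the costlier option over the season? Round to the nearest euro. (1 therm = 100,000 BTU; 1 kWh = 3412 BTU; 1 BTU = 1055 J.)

Heat load = 87500 MJ = 87,500,000,000 J / 1055 = 82,938,389 BTU
Gas: input = 82,938,389 / 0.82 = 101,144,376 BTU = 1,011 therm → 1,011 × €3.10 = €3,135.48
Heat pump: 82,938,389 BTU / 3412 = 24,310 kWh heat; / 3.4 = 7,149 kWh in → × €0.0767 = €548.36
Difference = |€3,135.48 − €548.36| = €2,587.12 ≈ €2587

€2587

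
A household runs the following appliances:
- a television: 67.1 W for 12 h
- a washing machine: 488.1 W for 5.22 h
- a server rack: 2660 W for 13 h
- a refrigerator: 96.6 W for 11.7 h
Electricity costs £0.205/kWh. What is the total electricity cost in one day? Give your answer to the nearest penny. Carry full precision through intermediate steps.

television: 67.1 W × 12 h = 805 Wh = 0.8052 kWh
washing machine: 488.1 W × 5.22 h = 2,548 Wh = 2.548 kWh
server rack: 2660 W × 13 h = 34,580 Wh = 34.58 kWh
refrigerator: 96.6 W × 11.7 h = 1,130 Wh = 1.13 kWh
Total energy = 0.8052 + 2.548 + 34.58 + 1.13 = 39.06 kWh
Cost = 39.06 kWh × £0.205 = £8.01

£8.01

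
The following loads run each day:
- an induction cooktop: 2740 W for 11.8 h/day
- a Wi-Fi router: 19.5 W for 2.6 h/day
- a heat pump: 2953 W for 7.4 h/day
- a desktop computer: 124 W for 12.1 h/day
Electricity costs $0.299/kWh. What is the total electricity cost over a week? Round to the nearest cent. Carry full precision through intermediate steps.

induction cooktop: 2740 W × 11.8 h × 7 d = 226,324 Wh = 226.3 kWh
Wi-Fi router: 19.5 W × 2.6 h × 7 d = 355 Wh = 0.3549 kWh
heat pump: 2953 W × 7.4 h × 7 d = 152,965 Wh = 153 kWh
desktop computer: 124 W × 12.1 h × 7 d = 10,503 Wh = 10.5 kWh
Total energy = 226.3 + 0.3549 + 153 + 10.5 = 390.1 kWh
Cost = 390.1 kWh × $0.299 = $116.65

$116.65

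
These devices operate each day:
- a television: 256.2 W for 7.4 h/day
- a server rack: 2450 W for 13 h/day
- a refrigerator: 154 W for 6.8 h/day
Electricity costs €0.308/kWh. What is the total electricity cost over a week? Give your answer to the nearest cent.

€75.01

television: 256.2 W × 7.4 h × 7 d = 13,271 Wh = 13.27 kWh
server rack: 2450 W × 13 h × 7 d = 222,950 Wh = 222.9 kWh
refrigerator: 154 W × 6.8 h × 7 d = 7,330 Wh = 7.33 kWh
Total energy = 13.27 + 222.9 + 7.33 = 243.6 kWh
Cost = 243.6 kWh × €0.308 = €75.01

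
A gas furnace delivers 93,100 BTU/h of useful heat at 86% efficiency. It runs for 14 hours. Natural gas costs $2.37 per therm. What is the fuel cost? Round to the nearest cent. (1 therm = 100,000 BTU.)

Heat delivered = 93,100 BTU/h × 14 h = 1,303,400 BTU
Gas input = 1,303,400 / 0.86 = 1,515,581 BTU
= 1,515,581 / 100,000 = 15.16 therm
Cost = 15.16 × $2.37/therm = $35.92

$35.92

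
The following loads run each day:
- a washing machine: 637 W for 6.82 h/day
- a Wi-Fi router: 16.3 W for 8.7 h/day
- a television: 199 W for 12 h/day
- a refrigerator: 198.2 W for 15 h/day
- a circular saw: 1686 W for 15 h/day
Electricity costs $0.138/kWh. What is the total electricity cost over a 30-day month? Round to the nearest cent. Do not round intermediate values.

washing machine: 637 W × 6.82 h × 30 d = 130,330 Wh = 130.3 kWh
Wi-Fi router: 16.3 W × 8.7 h × 30 d = 4,254 Wh = 4.254 kWh
television: 199 W × 12 h × 30 d = 71,640 Wh = 71.64 kWh
refrigerator: 198.2 W × 15 h × 30 d = 89,190 Wh = 89.19 kWh
circular saw: 1686 W × 15 h × 30 d = 758,700 Wh = 758.7 kWh
Total energy = 130.3 + 4.254 + 71.64 + 89.19 + 758.7 = 1,054 kWh
Cost = 1,054 kWh × $0.138 = $145.47

$145.47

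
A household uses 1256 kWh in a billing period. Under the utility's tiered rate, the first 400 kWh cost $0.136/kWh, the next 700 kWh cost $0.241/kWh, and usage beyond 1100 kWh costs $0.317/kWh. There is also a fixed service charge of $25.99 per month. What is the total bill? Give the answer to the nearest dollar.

$299

First 400 kWh × $0.136 = $54.40
Next 700 kWh × $0.241 = $168.70
Remaining 156 kWh × $0.317 = $49.45
Energy charge = $272.55; + service $25.99 = $298.54 ≈ $299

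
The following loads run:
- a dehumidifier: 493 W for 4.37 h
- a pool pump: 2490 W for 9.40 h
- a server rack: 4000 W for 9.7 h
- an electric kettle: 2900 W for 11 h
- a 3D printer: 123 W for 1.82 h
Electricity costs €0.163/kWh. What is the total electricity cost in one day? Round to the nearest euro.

dehumidifier: 493 W × 4.37 h = 2,154 Wh = 2.154 kWh
pool pump: 2490 W × 9.40 h = 23,406 Wh = 23.41 kWh
server rack: 4000 W × 9.7 h = 38,800 Wh = 38.8 kWh
electric kettle: 2900 W × 11 h = 31,900 Wh = 31.9 kWh
3D printer: 123 W × 1.82 h = 224 Wh = 0.2239 kWh
Total energy = 2.154 + 23.41 + 38.8 + 31.9 + 0.2239 = 96.48 kWh
Cost = 96.48 kWh × €0.163 = €15.73 ≈ €16

€16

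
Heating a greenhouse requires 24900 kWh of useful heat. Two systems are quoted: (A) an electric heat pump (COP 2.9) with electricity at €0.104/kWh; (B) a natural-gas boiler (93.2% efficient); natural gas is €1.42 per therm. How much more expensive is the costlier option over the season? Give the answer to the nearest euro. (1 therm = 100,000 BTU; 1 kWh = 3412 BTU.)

€401

Heat load = 24900 kWh × 3412 = 84,958,800 BTU
Gas: input = 84,958,800 / 0.932 = 91,157,511 BTU = 911.6 therm → 911.6 × €1.42 = €1,294.44
Heat pump: 84,958,800 BTU / 3412 = 24,900 kWh heat; / 2.9 = 8,586 kWh in → × €0.104 = €892.97
Difference = |€1,294.44 − €892.97| = €401.47 ≈ €401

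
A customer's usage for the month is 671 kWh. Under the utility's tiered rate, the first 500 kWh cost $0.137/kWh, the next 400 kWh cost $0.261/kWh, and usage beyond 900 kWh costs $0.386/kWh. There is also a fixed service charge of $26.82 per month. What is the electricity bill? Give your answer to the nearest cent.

$139.95

First 500 kWh × $0.137 = $68.50
Next 171 kWh × $0.261 = $44.63
Remaining tier: 0 kWh (not reached)
Energy charge = $113.13; + service $26.82 = $139.95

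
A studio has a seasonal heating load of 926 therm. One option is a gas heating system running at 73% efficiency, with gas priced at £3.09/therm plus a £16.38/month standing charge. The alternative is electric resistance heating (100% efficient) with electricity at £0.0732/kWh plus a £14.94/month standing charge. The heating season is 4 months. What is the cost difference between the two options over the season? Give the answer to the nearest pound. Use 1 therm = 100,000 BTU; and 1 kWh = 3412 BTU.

£1939

Heat load = 926 therm × 100,000 = 92,600,000 BTU
Gas: input = 92,600,000 / 0.73 = 126,849,315 BTU = 1,268 therm → 1,268 × £3.09 = £3,919.64; + 4 × £16.38 standing = £3,985.16
Electric: 92,600,000 BTU / 3412 = 27,140 kWh → × £0.0732 = £1,986.61; + 4 × £14.94 standing = £2,046.37
Difference = |£3,985.16 − £2,046.37| = £1,938.79 ≈ £1939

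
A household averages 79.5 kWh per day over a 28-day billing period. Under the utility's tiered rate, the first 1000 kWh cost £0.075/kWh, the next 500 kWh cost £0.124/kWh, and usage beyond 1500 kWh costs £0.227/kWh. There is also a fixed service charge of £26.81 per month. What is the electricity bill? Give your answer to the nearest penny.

Usage = 79.5 kWh/day × 28 days = 2226 kWh
First 1000 kWh × £0.075 = £75.00
Next 500 kWh × £0.124 = £62.00
Remaining 726 kWh × £0.227 = £164.80
Energy charge = £301.80; + service £26.81 = £328.61

£328.61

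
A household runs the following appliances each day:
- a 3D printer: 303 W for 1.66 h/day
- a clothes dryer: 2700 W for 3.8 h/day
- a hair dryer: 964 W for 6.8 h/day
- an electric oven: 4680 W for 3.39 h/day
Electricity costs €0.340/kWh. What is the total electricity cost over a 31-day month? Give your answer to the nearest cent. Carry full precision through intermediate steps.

3D printer: 303 W × 1.66 h × 31 d = 15,592 Wh = 15.59 kWh
clothes dryer: 2700 W × 3.8 h × 31 d = 318,060 Wh = 318.1 kWh
hair dryer: 964 W × 6.8 h × 31 d = 203,211 Wh = 203.2 kWh
electric oven: 4680 W × 3.39 h × 31 d = 491,821 Wh = 491.8 kWh
Total energy = 15.59 + 318.1 + 203.2 + 491.8 = 1,029 kWh
Cost = 1,029 kWh × €0.340 = €349.75

€349.75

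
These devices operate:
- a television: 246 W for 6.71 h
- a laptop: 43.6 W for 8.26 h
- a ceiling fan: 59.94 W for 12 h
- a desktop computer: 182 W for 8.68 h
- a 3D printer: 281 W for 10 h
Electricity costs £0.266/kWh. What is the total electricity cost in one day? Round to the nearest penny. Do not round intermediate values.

television: 246 W × 6.71 h = 1,651 Wh = 1.651 kWh
laptop: 43.6 W × 8.26 h = 360 Wh = 0.3601 kWh
ceiling fan: 59.94 W × 12 h = 719 Wh = 0.7193 kWh
desktop computer: 182 W × 8.68 h = 1,580 Wh = 1.58 kWh
3D printer: 281 W × 10 h = 2,810 Wh = 2.81 kWh
Total energy = 1.651 + 0.3601 + 0.7193 + 1.58 + 2.81 = 7.12 kWh
Cost = 7.12 kWh × £0.266 = £1.89

£1.89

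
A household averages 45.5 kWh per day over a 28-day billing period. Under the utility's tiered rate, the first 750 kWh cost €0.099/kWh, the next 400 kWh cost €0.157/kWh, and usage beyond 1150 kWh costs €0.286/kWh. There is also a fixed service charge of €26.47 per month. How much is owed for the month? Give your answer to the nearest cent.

€198.98

Usage = 45.5 kWh/day × 28 days = 1274 kWh
First 750 kWh × €0.099 = €74.25
Next 400 kWh × €0.157 = €62.80
Remaining 124 kWh × €0.286 = €35.46
Energy charge = €172.51; + service €26.47 = €198.98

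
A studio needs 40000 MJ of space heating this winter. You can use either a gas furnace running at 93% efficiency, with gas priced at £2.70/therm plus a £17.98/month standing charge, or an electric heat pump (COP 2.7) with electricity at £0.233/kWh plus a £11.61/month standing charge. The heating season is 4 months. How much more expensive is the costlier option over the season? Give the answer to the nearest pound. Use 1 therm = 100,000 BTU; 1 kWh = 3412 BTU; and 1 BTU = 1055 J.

Heat load = 40000 MJ = 40,000,000,000 J / 1055 = 37,914,692 BTU
Gas: input = 37,914,692 / 0.93 = 40,768,486 BTU = 407.7 therm → 407.7 × £2.70 = £1,100.75; + 4 × £17.98 standing = £1,172.67
Heat pump: 37,914,692 BTU / 3412 = 11,110 kWh heat; / 2.7 = 4,116 kWh in → × £0.233 = £958.94; + 4 × £11.61 standing = £1,005.38
Difference = |£1,172.67 − £1,005.38| = £167.29 ≈ £167

£167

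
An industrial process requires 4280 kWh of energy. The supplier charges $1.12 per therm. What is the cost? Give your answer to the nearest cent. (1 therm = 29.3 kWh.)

4280 kWh × (0.03413 therm/kWh) = 146.1 therm
Cost = 146.1 therm × $1.12/therm = $163.60

$163.60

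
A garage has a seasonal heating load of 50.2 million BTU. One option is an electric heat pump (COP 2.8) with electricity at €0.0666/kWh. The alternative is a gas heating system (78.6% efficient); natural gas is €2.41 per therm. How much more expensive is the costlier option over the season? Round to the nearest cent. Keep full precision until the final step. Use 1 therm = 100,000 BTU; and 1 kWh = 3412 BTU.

€1189.26

Heat load = 50.2 × 10⁶ BTU = 50,200,000 BTU
Gas: input = 50,200,000 / 0.786 = 63,867,684 BTU = 638.7 therm → 638.7 × €2.41 = €1,539.21
Heat pump: 50,200,000 BTU / 3412 = 14,710 kWh heat; / 2.8 = 5,255 kWh in → × €0.0666 = €349.95
Difference = |€1,539.21 − €349.95| = €1,189.26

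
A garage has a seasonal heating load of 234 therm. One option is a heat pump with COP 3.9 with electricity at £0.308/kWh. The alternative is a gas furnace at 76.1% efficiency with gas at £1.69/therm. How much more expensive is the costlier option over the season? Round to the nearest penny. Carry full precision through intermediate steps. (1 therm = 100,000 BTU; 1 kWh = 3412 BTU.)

£21.96

Heat load = 234 therm × 100,000 = 23,400,000 BTU
Gas: input = 23,400,000 / 0.761 = 30,749,014 BTU = 307.5 therm → 307.5 × £1.69 = £519.66
Heat pump: 23,400,000 BTU / 3412 = 6,858 kWh heat; / 3.9 = 1,758 kWh in → × £0.308 = £541.62
Difference = |£519.66 − £541.62| = £21.96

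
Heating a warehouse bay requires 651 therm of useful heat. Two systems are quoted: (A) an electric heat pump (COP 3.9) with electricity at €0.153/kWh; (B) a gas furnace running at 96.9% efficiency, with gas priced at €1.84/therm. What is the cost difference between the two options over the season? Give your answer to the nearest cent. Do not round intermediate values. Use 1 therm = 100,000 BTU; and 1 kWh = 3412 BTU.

Heat load = 651 therm × 100,000 = 65,100,000 BTU
Gas: input = 65,100,000 / 0.969 = 67,182,663 BTU = 671.8 therm → 671.8 × €1.84 = €1,236.16
Heat pump: 65,100,000 BTU / 3412 = 19,080 kWh heat; / 3.9 = 4,892 kWh in → × €0.153 = €748.51
Difference = |€1,236.16 − €748.51| = €487.65

€487.65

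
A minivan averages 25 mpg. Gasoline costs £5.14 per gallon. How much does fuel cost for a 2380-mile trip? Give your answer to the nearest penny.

£489.33

Fuel = 2380 mi / 25 mpg = 95.2 gal
Cost = 95.2 gal × £5.14/gal = £489.33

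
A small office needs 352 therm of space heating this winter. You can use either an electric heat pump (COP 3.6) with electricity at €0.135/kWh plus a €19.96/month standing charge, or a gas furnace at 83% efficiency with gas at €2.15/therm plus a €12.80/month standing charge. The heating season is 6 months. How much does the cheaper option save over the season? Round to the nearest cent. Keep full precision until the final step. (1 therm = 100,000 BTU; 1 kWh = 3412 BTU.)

Heat load = 352 therm × 100,000 = 35,200,000 BTU
Gas: input = 35,200,000 / 0.83 = 42,409,639 BTU = 424.1 therm → 424.1 × €2.15 = €911.81; + 6 × €12.80 standing = €988.61
Heat pump: 35,200,000 BTU / 3412 = 10,320 kWh heat; / 3.6 = 2,866 kWh in → × €0.135 = €386.87; + 6 × €19.96 standing = €506.63
Difference = |€988.61 − €506.63| = €481.98

€481.98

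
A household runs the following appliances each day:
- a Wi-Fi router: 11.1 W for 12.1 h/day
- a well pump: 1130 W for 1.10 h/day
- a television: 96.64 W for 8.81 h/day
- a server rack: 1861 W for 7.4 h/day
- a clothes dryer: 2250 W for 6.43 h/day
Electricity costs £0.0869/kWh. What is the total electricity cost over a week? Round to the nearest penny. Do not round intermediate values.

£18.53

Wi-Fi router: 11.1 W × 12.1 h × 7 d = 940 Wh = 0.9402 kWh
well pump: 1130 W × 1.10 h × 7 d = 8,701 Wh = 8.701 kWh
television: 96.64 W × 8.81 h × 7 d = 5,960 Wh = 5.96 kWh
server rack: 1861 W × 7.4 h × 7 d = 96,400 Wh = 96.4 kWh
clothes dryer: 2250 W × 6.43 h × 7 d = 101,272 Wh = 101.3 kWh
Total energy = 0.9402 + 8.701 + 5.96 + 96.4 + 101.3 = 213.3 kWh
Cost = 213.3 kWh × £0.0869 = £18.53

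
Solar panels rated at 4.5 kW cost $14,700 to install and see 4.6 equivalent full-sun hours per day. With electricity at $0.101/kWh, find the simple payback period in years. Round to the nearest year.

Daily generation = 4.5 kW × 4.6 h = 20.7 kWh
Annual generation = 20.7 × 365 = 7555.5 kWh
Annual savings = 7555.5 × $0.101 = $763.11
Payback = $14,700 / $763.11 = 19.3 years

19 years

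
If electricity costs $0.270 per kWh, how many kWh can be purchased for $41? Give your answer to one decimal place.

151.9 kWh

$41 / $0.270 per kWh = 151.9 kWh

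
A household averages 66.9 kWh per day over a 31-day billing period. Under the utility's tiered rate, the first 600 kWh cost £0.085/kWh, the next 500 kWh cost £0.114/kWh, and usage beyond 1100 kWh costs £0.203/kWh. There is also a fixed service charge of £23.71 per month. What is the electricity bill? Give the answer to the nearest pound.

Usage = 66.9 kWh/day × 31 days = 2073.9 kWh
First 600 kWh × £0.085 = £51.00
Next 500 kWh × £0.114 = £57.00
Remaining 973.9 kWh × £0.203 = £197.70
Energy charge = £305.70; + service £23.71 = £329.41 ≈ £329

£329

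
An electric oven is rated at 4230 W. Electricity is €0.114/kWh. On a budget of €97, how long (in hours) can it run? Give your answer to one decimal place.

Energy budget = €97 / €0.114 per kWh = 850.9 kWh = 850,877 Wh
Runtime = 850,877 Wh / 4230 W = 201.2 h

201.2 h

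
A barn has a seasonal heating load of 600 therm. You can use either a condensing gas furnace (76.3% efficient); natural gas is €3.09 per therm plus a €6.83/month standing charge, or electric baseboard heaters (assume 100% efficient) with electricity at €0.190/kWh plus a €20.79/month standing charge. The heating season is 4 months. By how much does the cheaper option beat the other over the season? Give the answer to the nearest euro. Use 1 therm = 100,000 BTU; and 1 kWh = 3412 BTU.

€967

Heat load = 600 therm × 100,000 = 60,000,000 BTU
Gas: input = 60,000,000 / 0.763 = 78,636,959 BTU = 786.4 therm → 786.4 × €3.09 = €2,429.88; + 4 × €6.83 standing = €2,457.20
Electric: 60,000,000 BTU / 3412 = 17,580 kWh → × €0.190 = €3,341.15; + 4 × €20.79 standing = €3,424.31
Difference = |€2,457.20 − €3,424.31| = €967.11 ≈ €967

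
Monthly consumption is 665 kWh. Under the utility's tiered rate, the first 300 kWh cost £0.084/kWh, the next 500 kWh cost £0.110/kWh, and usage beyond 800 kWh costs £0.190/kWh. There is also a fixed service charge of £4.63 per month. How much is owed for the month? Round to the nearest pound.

£70

First 300 kWh × £0.084 = £25.20
Next 365 kWh × £0.110 = £40.15
Remaining tier: 0 kWh (not reached)
Energy charge = £65.35; + service £4.63 = £69.98 ≈ £70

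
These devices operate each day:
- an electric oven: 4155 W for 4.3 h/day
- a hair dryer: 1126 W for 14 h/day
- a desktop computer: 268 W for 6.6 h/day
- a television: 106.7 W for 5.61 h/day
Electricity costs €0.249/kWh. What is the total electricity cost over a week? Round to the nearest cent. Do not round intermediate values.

€62.74

electric oven: 4155 W × 4.3 h × 7 d = 125,066 Wh = 125.1 kWh
hair dryer: 1126 W × 14 h × 7 d = 110,348 Wh = 110.3 kWh
desktop computer: 268 W × 6.6 h × 7 d = 12,382 Wh = 12.38 kWh
television: 106.7 W × 5.61 h × 7 d = 4,190 Wh = 4.19 kWh
Total energy = 125.1 + 110.3 + 12.38 + 4.19 = 252 kWh
Cost = 252 kWh × €0.249 = €62.74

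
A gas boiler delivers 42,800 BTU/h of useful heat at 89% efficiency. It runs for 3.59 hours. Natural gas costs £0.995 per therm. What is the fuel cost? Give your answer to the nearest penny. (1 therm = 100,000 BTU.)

Heat delivered = 42,800 BTU/h × 3.59 h = 153,652 BTU
Gas input = 153,652 / 0.89 = 172,643 BTU
= 172,643 / 100,000 = 1.726 therm
Cost = 1.726 × £0.995/therm = £1.72

£1.72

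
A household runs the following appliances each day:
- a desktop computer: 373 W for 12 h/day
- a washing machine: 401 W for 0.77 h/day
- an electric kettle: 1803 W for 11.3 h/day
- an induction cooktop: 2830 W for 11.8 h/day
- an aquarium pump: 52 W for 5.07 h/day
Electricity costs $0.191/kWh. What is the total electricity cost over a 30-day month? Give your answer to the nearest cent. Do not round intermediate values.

$337.02

desktop computer: 373 W × 12 h × 30 d = 134,280 Wh = 134.3 kWh
washing machine: 401 W × 0.77 h × 30 d = 9,263 Wh = 9.263 kWh
electric kettle: 1803 W × 11.3 h × 30 d = 611,217 Wh = 611.2 kWh
induction cooktop: 2830 W × 11.8 h × 30 d = 1,001,820 Wh = 1,002 kWh
aquarium pump: 52 W × 5.07 h × 30 d = 7,909 Wh = 7.909 kWh
Total energy = 134.3 + 9.263 + 611.2 + 1,002 + 7.909 = 1,764 kWh
Cost = 1,764 kWh × $0.191 = $337.02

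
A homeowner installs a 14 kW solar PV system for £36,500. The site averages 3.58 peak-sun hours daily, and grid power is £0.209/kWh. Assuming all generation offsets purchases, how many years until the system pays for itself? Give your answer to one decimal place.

9.5 years

Daily generation = 14 kW × 3.58 h = 50.12 kWh
Annual generation = 50.12 × 365 = 18294 kWh
Annual savings = 18294 × £0.209 = £3,823.40
Payback = £36,500 / £3,823.40 = 9.55 years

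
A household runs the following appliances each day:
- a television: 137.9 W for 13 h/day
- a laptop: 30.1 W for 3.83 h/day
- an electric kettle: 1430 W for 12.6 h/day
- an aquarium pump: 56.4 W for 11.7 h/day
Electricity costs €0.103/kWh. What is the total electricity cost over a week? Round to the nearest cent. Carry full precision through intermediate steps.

television: 137.9 W × 13 h × 7 d = 12,549 Wh = 12.55 kWh
laptop: 30.1 W × 3.83 h × 7 d = 807 Wh = 0.807 kWh
electric kettle: 1430 W × 12.6 h × 7 d = 126,126 Wh = 126.1 kWh
aquarium pump: 56.4 W × 11.7 h × 7 d = 4,619 Wh = 4.619 kWh
Total energy = 12.55 + 0.807 + 126.1 + 4.619 = 144.1 kWh
Cost = 144.1 kWh × €0.103 = €14.84

€14.84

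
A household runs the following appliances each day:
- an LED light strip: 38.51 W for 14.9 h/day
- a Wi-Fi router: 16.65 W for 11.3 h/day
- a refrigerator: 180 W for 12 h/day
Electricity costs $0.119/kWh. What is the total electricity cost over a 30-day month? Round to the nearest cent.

$10.43

LED light strip: 38.51 W × 14.9 h × 30 d = 17,214 Wh = 17.21 kWh
Wi-Fi router: 16.65 W × 11.3 h × 30 d = 5,644 Wh = 5.644 kWh
refrigerator: 180 W × 12 h × 30 d = 64,800 Wh = 64.8 kWh
Total energy = 17.21 + 5.644 + 64.8 = 87.66 kWh
Cost = 87.66 kWh × $0.119 = $10.43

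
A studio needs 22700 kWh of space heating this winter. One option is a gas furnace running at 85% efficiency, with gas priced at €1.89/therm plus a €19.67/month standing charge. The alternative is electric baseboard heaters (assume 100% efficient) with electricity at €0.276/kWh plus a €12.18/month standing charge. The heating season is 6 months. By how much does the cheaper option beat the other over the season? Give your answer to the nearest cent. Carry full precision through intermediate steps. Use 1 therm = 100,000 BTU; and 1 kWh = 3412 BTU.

€4498.08

Heat load = 22700 kWh × 3412 = 77,452,400 BTU
Gas: input = 77,452,400 / 0.85 = 91,120,471 BTU = 911.2 therm → 911.2 × €1.89 = €1,722.18; + 6 × €19.67 standing = €1,840.20
Electric: 77,452,400 BTU / 3412 = 22,700 kWh → × €0.276 = €6,265.20; + 6 × €12.18 standing = €6,338.28
Difference = |€1,840.20 − €6,338.28| = €4,498.08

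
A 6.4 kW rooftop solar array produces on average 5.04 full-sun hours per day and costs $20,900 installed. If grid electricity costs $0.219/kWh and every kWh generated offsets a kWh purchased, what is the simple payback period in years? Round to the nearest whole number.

Daily generation = 6.4 kW × 5.04 h = 32.26 kWh
Annual generation = 32.26 × 365 = 11773 kWh
Annual savings = 11773 × $0.219 = $2,578.38
Payback = $20,900 / $2,578.38 = 8.11 years

8 years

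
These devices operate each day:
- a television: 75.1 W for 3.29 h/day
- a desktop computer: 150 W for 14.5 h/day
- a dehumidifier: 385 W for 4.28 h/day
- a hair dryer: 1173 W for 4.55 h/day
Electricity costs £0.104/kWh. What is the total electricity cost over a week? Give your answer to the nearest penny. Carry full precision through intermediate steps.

£6.85

television: 75.1 W × 3.29 h × 7 d = 1,730 Wh = 1.73 kWh
desktop computer: 150 W × 14.5 h × 7 d = 15,225 Wh = 15.22 kWh
dehumidifier: 385 W × 4.28 h × 7 d = 11,535 Wh = 11.53 kWh
hair dryer: 1173 W × 4.55 h × 7 d = 37,360 Wh = 37.36 kWh
Total energy = 1.73 + 15.22 + 11.53 + 37.36 = 65.85 kWh
Cost = 65.85 kWh × £0.104 = £6.85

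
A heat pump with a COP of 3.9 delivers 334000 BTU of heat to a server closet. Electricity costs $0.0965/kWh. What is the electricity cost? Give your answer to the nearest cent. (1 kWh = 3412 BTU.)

$2.42

Heat delivered = 334,000 BTU / 3412 = 97.89 kWh
Electrical input = 97.89 kWh / 3.9 = 25.1 kWh
Cost = 25.1 × $0.0965/kWh = $2.42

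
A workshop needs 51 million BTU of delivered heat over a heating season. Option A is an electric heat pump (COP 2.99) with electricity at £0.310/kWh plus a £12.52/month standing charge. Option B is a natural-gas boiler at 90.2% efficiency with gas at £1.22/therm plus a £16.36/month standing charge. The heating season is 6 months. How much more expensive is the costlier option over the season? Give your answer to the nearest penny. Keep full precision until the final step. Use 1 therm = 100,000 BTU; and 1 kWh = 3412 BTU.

Heat load = 51 × 10⁶ BTU = 51,000,000 BTU
Gas: input = 51,000,000 / 0.902 = 56,541,020 BTU = 565.4 therm → 565.4 × £1.22 = £689.80; + 6 × £16.36 standing = £787.96
Heat pump: 51,000,000 BTU / 3412 = 14,950 kWh heat; / 2.99 = 4,999 kWh in → × £0.310 = £1,549.71; + 6 × £12.52 standing = £1,624.83
Difference = |£787.96 − £1,624.83| = £836.87

£836.87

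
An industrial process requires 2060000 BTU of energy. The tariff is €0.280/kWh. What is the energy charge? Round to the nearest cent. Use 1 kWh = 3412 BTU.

2060000 BTU × (0.00029308 kWh/BTU) = 603.8 kWh
Cost = 603.8 kWh × €0.280/kWh = €169.05

€169.05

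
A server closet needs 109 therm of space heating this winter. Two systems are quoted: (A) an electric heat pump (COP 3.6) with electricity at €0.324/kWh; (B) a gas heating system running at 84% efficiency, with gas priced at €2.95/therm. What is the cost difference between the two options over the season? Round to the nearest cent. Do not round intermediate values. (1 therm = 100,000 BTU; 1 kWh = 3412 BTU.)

€95.28

Heat load = 109 therm × 100,000 = 10,900,000 BTU
Gas: input = 10,900,000 / 0.84 = 12,976,190 BTU = 129.8 therm → 129.8 × €2.95 = €382.80
Heat pump: 10,900,000 BTU / 3412 = 3,195 kWh heat; / 3.6 = 887.4 kWh in → × €0.324 = €287.51
Difference = |€382.80 − €287.51| = €95.28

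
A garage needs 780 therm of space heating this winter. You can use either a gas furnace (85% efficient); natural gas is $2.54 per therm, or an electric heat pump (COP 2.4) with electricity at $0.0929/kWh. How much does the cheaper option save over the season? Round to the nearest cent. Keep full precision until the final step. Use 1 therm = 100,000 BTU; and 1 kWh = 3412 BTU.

Heat load = 780 therm × 100,000 = 78,000,000 BTU
Gas: input = 78,000,000 / 0.85 = 91,764,706 BTU = 917.6 therm → 917.6 × $2.54 = $2,330.82
Heat pump: 78,000,000 BTU / 3412 = 22,860 kWh heat; / 2.4 = 9,525 kWh in → × $0.0929 = $884.89
Difference = |$2,330.82 − $884.89| = $1,445.93

$1445.93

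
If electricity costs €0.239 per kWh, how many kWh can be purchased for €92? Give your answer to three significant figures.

385 kWh

€92 / €0.239 per kWh = 384.9 kWh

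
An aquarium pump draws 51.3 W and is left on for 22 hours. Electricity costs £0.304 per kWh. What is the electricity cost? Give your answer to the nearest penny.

Energy = 51.3 W × 22 h = 1,129 Wh = 1.129 kWh
Cost = 1.129 kWh × £0.304/kWh = £0.34

£0.34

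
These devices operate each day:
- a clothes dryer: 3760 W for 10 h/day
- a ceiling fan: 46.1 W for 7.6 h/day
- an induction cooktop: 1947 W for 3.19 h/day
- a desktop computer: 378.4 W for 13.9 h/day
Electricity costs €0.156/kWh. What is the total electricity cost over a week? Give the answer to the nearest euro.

€54

clothes dryer: 3760 W × 10 h × 7 d = 263,200 Wh = 263.2 kWh
ceiling fan: 46.1 W × 7.6 h × 7 d = 2,453 Wh = 2.453 kWh
induction cooktop: 1947 W × 3.19 h × 7 d = 43,477 Wh = 43.48 kWh
desktop computer: 378.4 W × 13.9 h × 7 d = 36,818 Wh = 36.82 kWh
Total energy = 263.2 + 2.453 + 43.48 + 36.82 = 345.9 kWh
Cost = 345.9 kWh × €0.156 = €53.97 ≈ €54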